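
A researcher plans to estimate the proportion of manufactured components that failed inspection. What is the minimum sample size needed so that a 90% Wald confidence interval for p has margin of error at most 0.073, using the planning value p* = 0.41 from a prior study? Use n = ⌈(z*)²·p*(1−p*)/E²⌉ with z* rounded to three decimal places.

n = 123

z* = 1.645 at the 90% level.
p*(1−p*) = 0.41·0.59 = 0.2419.
Required n before rounding: 2.706025 × 0.2419 / 0.073² = 122.835.
Rounding up, n = 123.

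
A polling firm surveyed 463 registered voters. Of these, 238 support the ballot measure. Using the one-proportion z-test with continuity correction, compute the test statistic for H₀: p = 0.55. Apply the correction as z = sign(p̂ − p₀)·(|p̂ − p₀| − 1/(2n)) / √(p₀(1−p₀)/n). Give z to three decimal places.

z = -1.509

With x = 238 successes in n = 463, p̂ = 0.51404. p̂ − p₀ = -0.035961.
Continuity correction 1/(2n) = 1/926 = 0.001080.
Corrected numerator: |-0.035961| − 0.001080 = 0.034881.
Under H₀, SE = √(p₀(1−p₀)/n) = √(0.55·0.45/463) = √0.000534557 = 0.023120.
z = −0.034881/0.023120 = -1.509.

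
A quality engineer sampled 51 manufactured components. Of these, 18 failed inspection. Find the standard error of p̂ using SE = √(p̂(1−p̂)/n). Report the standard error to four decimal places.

With x = 18 successes in n = 51, p̂ = 0.35294.
p̂(1−p̂) = 0.228373.
SE = √(0.228373/51) = √0.004477902 = 0.0669.

SE = 0.0669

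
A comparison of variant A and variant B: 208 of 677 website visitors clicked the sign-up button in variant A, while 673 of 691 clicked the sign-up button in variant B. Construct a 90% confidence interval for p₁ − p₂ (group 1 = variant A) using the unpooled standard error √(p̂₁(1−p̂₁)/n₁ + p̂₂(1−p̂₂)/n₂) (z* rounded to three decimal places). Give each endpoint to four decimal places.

p̂₁ = 208/677 = 0.30724, p̂₂ = 673/691 = 0.97395; p̂₁ − p̂₂ = -0.66671.
Unpooled SE = √(p̂₁(1−p̂₁)/n₁ + p̂₂(1−p̂₂)/n₂) = √(0.000314391 + 0.000036716) = 0.018738.
The 90% critical value is z* = 1.645. Margin = 1.645·0.018738 = 0.03082.
So the interval runs from -0.6975 to -0.6359.

(-0.6975, -0.6359)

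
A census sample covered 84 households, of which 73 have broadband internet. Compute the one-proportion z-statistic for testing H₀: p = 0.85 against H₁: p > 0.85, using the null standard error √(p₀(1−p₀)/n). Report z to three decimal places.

Sample proportion p̂ = 73/84 = 0.86905.
Under H₀, SE = √(p₀(1−p₀)/n) = √(0.85·0.15/84) = √0.001517857 = 0.038960.
Test statistic: z = 0.01905/0.038960 = 0.489.

z = 0.489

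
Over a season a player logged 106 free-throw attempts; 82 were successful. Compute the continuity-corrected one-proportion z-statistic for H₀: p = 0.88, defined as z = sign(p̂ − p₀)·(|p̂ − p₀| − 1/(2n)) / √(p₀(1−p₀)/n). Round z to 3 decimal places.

z = -3.222

The sample proportion is 82/106 = 0.77358. p̂ − p₀ = -0.106415.
Continuity correction 1/(2n) = 1/212 = 0.004717.
Corrected numerator: |-0.106415| − 0.004717 = 0.101698.
Null standard error: √(0.88·0.12/106) = √0.000996226 = 0.031563.
z = −0.101698/0.031563 = -3.222.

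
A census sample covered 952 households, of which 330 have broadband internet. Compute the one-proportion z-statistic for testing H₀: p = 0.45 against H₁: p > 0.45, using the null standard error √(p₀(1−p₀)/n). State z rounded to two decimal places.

z = -6.41

With x = 330 successes in n = 952, p̂ = 0.34664.
Under H₀, SE = √(p₀(1−p₀)/n) = √(0.45·0.55/952) = √0.000259979 = 0.016124.
z = (0.34664 − 0.45)/0.016124 = -0.10336/0.016124 = -6.41.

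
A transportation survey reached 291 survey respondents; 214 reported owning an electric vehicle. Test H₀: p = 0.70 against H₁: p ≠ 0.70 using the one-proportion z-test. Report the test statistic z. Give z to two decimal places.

z = 1.32

The sample proportion is 214/291 = 0.73540.
SE₀ = √(0.70·0.30/291) = 0.026864.
z = (0.73540 − 0.70)/0.026864 = 0.03540/0.026864 = 1.32.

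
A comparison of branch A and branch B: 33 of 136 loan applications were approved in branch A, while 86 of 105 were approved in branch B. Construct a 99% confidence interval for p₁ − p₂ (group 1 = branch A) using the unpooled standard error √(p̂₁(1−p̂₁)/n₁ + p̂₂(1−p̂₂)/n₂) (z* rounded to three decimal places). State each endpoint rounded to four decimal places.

p̂₁ = 33/136 = 0.24265, p̂₂ = 86/105 = 0.81905; p̂₁ − p̂₂ = -0.57640.
SE = √(0.001351246 + 0.001411511) = √0.002762757 = 0.052562.
The 99% critical value is z* = 2.576. Margin = 2.576·0.052562 = 0.13540.
So the interval runs from -0.7118 to -0.4410.

(-0.7118, -0.4410)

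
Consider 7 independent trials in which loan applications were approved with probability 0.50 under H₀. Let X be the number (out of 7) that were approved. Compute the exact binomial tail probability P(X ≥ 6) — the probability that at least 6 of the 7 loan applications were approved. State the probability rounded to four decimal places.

X is binomial with n = 7 and p = 0.50.
P(X ≥ 6) = C(7,6)·0.50^6·0.50^1 + C(7,7)·0.50^7·0.50^0.
= 0.054688 + 0.007812 = 0.0625.

P = 0.0625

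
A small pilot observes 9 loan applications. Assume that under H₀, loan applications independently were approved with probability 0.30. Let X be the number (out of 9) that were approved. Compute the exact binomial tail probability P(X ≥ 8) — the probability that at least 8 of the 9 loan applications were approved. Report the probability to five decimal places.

X is binomial with n = 9 and p = 0.30.
P(X ≥ 8) = C(9,8)·0.30^8·0.70^1 + C(9,9)·0.30^9·0.70^0.
= 0.000413 + 0.000020 = 0.00043.

P = 0.00043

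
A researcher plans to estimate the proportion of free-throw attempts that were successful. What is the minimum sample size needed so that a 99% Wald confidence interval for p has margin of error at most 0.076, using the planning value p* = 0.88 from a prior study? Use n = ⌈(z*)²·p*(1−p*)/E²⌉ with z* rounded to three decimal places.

n = 122

The 99% critical value is z* = 2.576.
p*(1−p*) = 0.1056.
Required n before rounding: 6.635776 × 0.1056 / 0.076² = 121.319.
⌈121.319⌉ = 122.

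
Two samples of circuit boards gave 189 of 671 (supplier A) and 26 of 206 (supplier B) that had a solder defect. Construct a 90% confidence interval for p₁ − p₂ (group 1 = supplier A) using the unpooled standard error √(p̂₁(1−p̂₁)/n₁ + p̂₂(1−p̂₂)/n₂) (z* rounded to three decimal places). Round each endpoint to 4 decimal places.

p̂₁ = 0.28167, p̂₂ = 0.12621, so the observed difference is 0.15546.
Unpooled SE = √(p̂₁(1−p̂₁)/n₁ + p̂₂(1−p̂₂)/n₂) = √(0.000301537 + 0.000535358) = 0.028929.
z* = 1.645 at the 90% level. Margin of error = 0.04759.
Interval: 0.15546 ± 0.04759 → (0.1079, 0.2030).

(0.1079, 0.2030)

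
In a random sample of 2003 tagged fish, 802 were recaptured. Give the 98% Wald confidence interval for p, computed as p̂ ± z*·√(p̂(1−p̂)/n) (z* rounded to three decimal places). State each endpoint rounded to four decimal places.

(0.3749, 0.4259)

Sample proportion p̂ = 802/2003 = 0.40040.
Standard error of p̂: √(0.240080/2003) = √0.000119860 = 0.010948.
The 98% critical value is z* = 2.326.
Margin of error: 2.326 × 0.010948 = 0.02547.
So the interval runs from 0.3749 to 0.4259.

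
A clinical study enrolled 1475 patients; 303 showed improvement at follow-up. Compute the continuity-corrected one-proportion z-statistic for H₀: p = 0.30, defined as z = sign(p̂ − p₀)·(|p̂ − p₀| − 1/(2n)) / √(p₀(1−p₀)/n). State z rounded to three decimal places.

p̂ = 303/1475 = 0.20542. p̂ − p₀ = -0.094576.
Continuity correction 1/(2n) = 1/2950 = 0.000339.
Corrected numerator: |-0.094576| − 0.000339 = 0.094237.
SE₀ = √(0.30·0.70/1475) = 0.011932.
z = −0.094237/0.011932 = -7.898.

z = -7.898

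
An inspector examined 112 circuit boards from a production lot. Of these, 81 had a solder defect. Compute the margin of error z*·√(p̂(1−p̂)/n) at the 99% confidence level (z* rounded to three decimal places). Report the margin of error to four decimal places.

ME = 0.1089

The sample proportion is 81/112 = 0.72321.
SE(p̂) = √(0.72321·0.27679/112) = 0.042276.
The 99% critical value is z* = 2.576.
Margin of error = z*·SE = 2.576 × 0.042276 = 0.1089.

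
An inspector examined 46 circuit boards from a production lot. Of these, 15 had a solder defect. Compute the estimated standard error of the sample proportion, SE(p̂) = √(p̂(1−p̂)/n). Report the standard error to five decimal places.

SE = 0.06912

p̂ = 15/46 = 0.32609.
p̂(1−p̂) = 0.219755.
Dividing by n and taking the root: √0.004777283 = 0.06912.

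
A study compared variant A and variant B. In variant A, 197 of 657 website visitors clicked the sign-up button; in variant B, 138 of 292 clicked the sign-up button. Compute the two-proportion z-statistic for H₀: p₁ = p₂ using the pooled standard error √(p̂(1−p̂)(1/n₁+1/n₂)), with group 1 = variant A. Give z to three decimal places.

Sample proportions: p̂₁ = 197/657 = 0.29985 and p̂₂ = 138/292 = 0.47260.
Pooled p̂ = (197+138)/(657+292) = 335/949 = 0.35300.
SE = √[p̂(1−p̂)(1/n₁+1/n₂)] = √[0.35300·0.64700·(1/657+1/292)] ≈ 0.033612.
z = -0.17275/0.033612 = -5.140.

z = -5.140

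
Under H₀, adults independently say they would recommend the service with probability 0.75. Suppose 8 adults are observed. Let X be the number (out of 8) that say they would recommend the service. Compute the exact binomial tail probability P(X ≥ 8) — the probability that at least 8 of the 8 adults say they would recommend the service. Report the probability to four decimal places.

X ~ Binomial(n=8, p=0.75).
P(X ≥ 8) = C(8,8)·0.75^8·0.25^0.
= 0.100113 = 0.1001.

P = 0.1001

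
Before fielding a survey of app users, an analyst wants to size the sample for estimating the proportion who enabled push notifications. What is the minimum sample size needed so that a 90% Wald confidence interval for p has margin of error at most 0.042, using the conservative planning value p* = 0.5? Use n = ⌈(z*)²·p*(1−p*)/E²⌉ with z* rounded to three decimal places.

The 90% critical value is z* = 1.645.
p*(1−p*) = 0.50·0.50 = 0.2500.
(z*)²·p*(1−p*)/E² = 2.706025·0.2500/0.001764 = 383.507.
Rounding up, n = 384.

n = 384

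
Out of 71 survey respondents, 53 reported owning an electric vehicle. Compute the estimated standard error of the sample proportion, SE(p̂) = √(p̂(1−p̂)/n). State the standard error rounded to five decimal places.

SE = 0.05163

Sample proportion p̂ = 53/71 = 0.74648.
p̂(1−p̂) = 0.189248.
SE = √(0.189248/71) = 0.05163.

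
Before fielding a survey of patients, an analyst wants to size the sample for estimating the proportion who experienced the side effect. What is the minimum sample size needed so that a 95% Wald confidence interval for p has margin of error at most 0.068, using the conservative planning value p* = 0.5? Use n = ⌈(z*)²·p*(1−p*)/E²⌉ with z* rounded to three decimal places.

n = 208

For 95% confidence, z* = 1.960.
p*(1−p*) = 0.2500.
Required n before rounding: 3.841600 × 0.2500 / 0.068² = 207.699.
Rounding up, n = 208.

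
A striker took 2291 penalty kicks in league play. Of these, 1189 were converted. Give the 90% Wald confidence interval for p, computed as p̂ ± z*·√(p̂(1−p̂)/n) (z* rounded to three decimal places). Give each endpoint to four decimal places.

(0.5018, 0.5362)

The sample proportion is 1189/2291 = 0.51899.
SE = √(p̂(1−p̂)/n) = √(0.249639/2291) = 0.010439.
z* = 1.645 at the 90% level.
Margin = 1.645·0.010439 = 0.01717.
Interval: 0.51899 ± 0.01717 → (0.5018, 0.5362).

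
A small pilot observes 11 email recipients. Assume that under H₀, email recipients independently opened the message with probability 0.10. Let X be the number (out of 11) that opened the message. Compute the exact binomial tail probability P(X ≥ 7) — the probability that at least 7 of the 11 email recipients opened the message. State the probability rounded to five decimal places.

X is binomial with n = 11 and p = 0.10.
P(X ≥ 7) = Σ_{j=7}^{11} C(11,j)·0.10^j·0.90^{11−j}.
= 0.000022 + 0.000001 + 0.000000 + 0.000000 + 0.000000 = 0.00002.

P = 0.00002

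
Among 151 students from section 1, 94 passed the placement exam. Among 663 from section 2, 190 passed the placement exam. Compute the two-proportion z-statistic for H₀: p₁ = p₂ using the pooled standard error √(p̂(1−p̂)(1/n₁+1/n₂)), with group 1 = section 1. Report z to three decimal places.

z = 7.817

p̂₁ = 94/151 = 0.62252, p̂₂ = 190/663 = 0.28658.
Pooling: p̂ = 284/814 = 0.34889.
Pooled SE = √[0.2271671·0.00813081] ≈ 0.042977.
z = (p̂₁ − p̂₂)/SE = (0.62252 − 0.28658)/0.042977 = 0.33594/0.042977 = 7.817.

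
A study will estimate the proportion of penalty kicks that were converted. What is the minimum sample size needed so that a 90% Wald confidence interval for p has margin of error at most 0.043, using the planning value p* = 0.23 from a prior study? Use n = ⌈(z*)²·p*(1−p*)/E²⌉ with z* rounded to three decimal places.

n = 260

For 90% confidence, z* = 1.645.
p*(1−p*) = 0.1771.
(z*)²·p*(1−p*)/E² = 2.706025·0.1771/0.001849 = 259.187.
⌈259.187⌉ = 260.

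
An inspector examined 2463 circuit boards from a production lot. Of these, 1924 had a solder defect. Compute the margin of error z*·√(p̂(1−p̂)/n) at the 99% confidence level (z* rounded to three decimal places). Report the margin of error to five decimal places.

p̂ = 1924/2463 = 0.78116.
SE = √(p̂(1−p̂)/n) = √(0.170948/2463) = 0.008331.
The 99% critical value is z* = 2.576.
ME = 2.576·0.008331 = 0.02146.

ME = 0.02146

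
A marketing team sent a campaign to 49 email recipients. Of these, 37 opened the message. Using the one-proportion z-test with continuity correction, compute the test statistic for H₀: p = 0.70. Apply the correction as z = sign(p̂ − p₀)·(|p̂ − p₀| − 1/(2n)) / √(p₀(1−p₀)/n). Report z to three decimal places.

The sample proportion is 37/49 = 0.75510. p̂ − p₀ = 0.055102.
1/(2n) = 0.010204.
Corrected numerator: |0.055102| − 0.010204 = 0.044898.
SE₀ = √(0.70·0.30/49) = 0.065465.
z = (+)0.044898/0.065465 = 0.686.

z = 0.686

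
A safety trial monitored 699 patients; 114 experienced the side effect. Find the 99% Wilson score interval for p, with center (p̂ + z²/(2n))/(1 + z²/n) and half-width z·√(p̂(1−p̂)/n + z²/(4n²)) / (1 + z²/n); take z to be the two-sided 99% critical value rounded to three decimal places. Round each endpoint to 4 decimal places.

Here p̂ = 114/699 = 0.16309 and z = 2.576 (z² = 6.635776).
Denominator 1 + z²/n = 1 + 6.635776/699 = 1.009493.
Adjusted center: (0.16309 + z²/(2n))/1.009493 = 0.16626.
Radicand: p̂(1−p̂)/n + z²/(4n²) = 0.000195267 + 0.000003395 = 0.000198662.
Half-width = z·√(radicand)/denom = 2.576·0.014095/1.009493 = 0.03597.
Interval: 0.16626 ± 0.03597 → (0.1303, 0.2022).

(0.1303, 0.2022)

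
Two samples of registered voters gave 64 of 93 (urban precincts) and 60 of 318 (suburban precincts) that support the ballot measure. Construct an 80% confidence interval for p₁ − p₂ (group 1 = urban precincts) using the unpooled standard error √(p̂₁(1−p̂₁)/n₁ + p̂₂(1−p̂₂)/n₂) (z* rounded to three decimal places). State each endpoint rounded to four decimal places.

p̂₁ = 0.68817, p̂₂ = 0.18868, so the observed difference is 0.49949.
SE = √(0.002307433 + 0.000481382) = √0.002788815 = 0.052809.
For 80% confidence, z* = 1.282. Margin of error = 0.06770.
Interval: 0.49949 ± 0.06770 → (0.4318, 0.5672).

(0.4318, 0.5672)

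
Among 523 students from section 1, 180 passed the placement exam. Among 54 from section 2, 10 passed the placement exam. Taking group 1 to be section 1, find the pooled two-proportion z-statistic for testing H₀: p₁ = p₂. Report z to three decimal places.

Sample proportions: p̂₁ = 180/523 = 0.34417 and p̂₂ = 10/54 = 0.18519.
Pooling: p̂ = 190/577 = 0.32929.
SE = √[p̂(1−p̂)(1/n₁+1/n₂)] = √[0.32929·0.67071·(1/523+1/54)] ≈ 0.067173.
z = (p̂₁ − p̂₂)/SE = (0.34417 − 0.18519)/0.067173 = 0.15898/0.067173 = 2.367.

z = 2.367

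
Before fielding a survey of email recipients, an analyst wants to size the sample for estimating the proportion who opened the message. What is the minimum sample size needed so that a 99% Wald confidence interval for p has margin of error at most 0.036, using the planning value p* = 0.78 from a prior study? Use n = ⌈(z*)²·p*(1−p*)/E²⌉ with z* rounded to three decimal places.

The 99% critical value is z* = 2.576.
p*(1−p*) = 0.1716.
Required n before rounding: 6.635776 × 0.1716 / 0.036² = 878.626.
⌈878.626⌉ = 879.

n = 879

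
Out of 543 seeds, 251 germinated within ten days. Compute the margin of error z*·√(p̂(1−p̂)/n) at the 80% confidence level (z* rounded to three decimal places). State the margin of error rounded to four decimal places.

Sample proportion p̂ = 251/543 = 0.46225.
Standard error of p̂: √(0.248575/543) = √0.000457780 = 0.021396.
z* = 1.282 at the 80% level.
Margin of error = z*·SE = 1.282 × 0.021396 = 0.0274.

ME = 0.0274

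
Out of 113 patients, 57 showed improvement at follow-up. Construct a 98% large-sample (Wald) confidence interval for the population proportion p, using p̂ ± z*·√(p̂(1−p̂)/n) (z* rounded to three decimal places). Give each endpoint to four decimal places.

(0.3950, 0.6138)

Sample proportion p̂ = 57/113 = 0.50442.
SE = √(p̂(1−p̂)/n) = √(0.249980/113) = 0.047034.
z* = 2.326 at the 98% level.
Margin = 2.326·0.047034 = 0.10940.
CI: 0.50442 ± 0.10940 = (0.3950, 0.6138).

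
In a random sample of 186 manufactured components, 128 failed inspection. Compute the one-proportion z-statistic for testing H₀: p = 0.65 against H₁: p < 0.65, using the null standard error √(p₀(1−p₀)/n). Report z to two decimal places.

z = 1.09

With x = 128 successes in n = 186, p̂ = 0.68817.
SE₀ = √(0.65·0.35/186) = 0.034973.
z = (0.68817 − 0.65)/0.034973 = 0.03817/0.034973 = 1.09.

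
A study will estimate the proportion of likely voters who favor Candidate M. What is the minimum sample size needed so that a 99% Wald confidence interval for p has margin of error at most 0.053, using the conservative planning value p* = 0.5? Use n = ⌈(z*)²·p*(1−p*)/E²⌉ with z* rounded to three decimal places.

The 99% critical value is z* = 2.576.
p*(1−p*) = 0.2500.
Required n before rounding: 6.635776 × 0.2500 / 0.053² = 590.582.
Rounding up, n = 591.

n = 591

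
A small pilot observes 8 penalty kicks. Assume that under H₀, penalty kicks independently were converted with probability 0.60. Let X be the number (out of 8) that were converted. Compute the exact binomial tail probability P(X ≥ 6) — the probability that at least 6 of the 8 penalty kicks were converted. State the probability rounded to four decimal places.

P = 0.3154

X is binomial with n = 8 and p = 0.60.
P(X ≥ 6) = C(8,6)·0.60^6·0.40^2 + C(8,7)·0.60^7·0.40^1 + C(8,8)·0.60^8·0.40^0.
= 0.209019 + 0.089580 + 0.016796 = 0.3154.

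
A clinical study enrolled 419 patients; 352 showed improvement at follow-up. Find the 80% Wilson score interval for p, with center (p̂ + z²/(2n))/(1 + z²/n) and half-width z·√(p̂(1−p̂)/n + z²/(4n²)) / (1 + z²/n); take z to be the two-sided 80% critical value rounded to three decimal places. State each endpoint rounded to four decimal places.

(0.8158, 0.8617)

Here p̂ = 352/419 = 0.84010 and z = 1.282 (z² = 1.643524).
1 + z²/n = 1.003922.
Adjusted center: (0.84010 + z²/(2n))/1.003922 = 0.83877.
Radicand: p̂(1−p̂)/n + z²/(4n²) = 0.000320609 + 0.000002340 = 0.000322949.
Half-width = 1.282·√0.000322949/1.003922 = 0.02295.
Interval: 0.83877 ± 0.02295 → (0.8158, 0.8617).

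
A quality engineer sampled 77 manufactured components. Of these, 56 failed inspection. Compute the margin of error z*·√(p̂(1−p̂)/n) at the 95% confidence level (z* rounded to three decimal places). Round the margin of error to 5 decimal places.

With x = 56 successes in n = 77, p̂ = 0.72727.
Standard error of p̂: √(0.198347/77) = √0.002575936 = 0.050754.
z* = 1.960 at the 95% level.
ME = 1.960·0.050754 = 0.09948.

ME = 0.09948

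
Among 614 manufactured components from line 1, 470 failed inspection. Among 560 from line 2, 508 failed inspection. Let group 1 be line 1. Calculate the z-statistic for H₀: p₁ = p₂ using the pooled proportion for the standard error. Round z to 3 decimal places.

z = -6.501

Sample proportions: p̂₁ = 470/614 = 0.76547 and p̂₂ = 508/560 = 0.90714.
Pooling: p̂ = 978/1174 = 0.83305.
SE = √[p̂(1−p̂)(1/n₁+1/n₂)] = √[0.83305·0.16695·(1/614+1/560)] ≈ 0.021791.
z = (p̂₁ − p̂₂)/SE = (0.76547 − 0.90714)/0.021791 = -0.14167/0.021791 = -6.501.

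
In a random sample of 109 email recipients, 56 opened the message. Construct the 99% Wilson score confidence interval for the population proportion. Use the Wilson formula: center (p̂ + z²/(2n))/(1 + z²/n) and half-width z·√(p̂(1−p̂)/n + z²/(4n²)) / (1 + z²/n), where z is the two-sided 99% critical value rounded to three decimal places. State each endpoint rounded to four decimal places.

(0.3932, 0.6327)

Here p̂ = 56/109 = 0.51376 and z = 2.576 (z² = 6.635776).
Denominator 1 + z²/n = 1 + 6.635776/109 = 1.060879.
Adjusted center: (0.51376 + z²/(2n))/1.060879 = 0.51297.
Radicand: p̂(1−p̂)/n + z²/(4n²) = 0.002291841 + 0.000139630 = 0.002431471.
Half-width = 2.576·√0.002431471/1.060879 = 0.11973.
CI: 0.51297 ± 0.11973 = (0.3932, 0.6327).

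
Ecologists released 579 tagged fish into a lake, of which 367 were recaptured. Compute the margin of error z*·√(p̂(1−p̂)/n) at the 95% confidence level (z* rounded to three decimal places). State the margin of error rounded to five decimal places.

ME = 0.03924

Sample proportion p̂ = 367/579 = 0.63385.
Standard error of p̂: √(0.232084/579) = √0.000400836 = 0.020021.
For 95% confidence, z* = 1.960.
So ME = 0.03924.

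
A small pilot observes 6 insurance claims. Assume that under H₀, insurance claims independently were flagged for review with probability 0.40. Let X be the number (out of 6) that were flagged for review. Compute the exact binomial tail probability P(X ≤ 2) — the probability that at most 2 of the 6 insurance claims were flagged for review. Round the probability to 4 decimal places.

P = 0.5443

X ~ Binomial(n=6, p=0.40).
P(X ≤ 2) = C(6,0)·0.40^0·0.60^6 + C(6,1)·0.40^1·0.60^5 + C(6,2)·0.40^2·0.60^4.
= 0.046656 + 0.186624 + 0.311040 = 0.5443.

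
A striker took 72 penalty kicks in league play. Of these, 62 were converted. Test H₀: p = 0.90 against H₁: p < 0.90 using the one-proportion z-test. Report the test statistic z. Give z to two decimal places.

z = -1.10

p̂ = 62/72 = 0.86111.
SE₀ = √(0.90·0.10/72) = 0.035355.
z = (p̂ − p₀)/SE = (0.86111 − 0.90)/0.035355 = -1.10.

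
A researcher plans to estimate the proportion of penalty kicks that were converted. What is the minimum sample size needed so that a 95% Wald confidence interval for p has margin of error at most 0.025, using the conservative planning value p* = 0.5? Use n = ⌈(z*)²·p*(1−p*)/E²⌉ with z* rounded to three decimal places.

For 95% confidence, z* = 1.960.
p*(1−p*) = 0.2500.
(z*)²·p*(1−p*)/E² = 3.841600·0.2500/0.000625 = 1536.640.
⌈1536.640⌉ = 1537.

n = 1537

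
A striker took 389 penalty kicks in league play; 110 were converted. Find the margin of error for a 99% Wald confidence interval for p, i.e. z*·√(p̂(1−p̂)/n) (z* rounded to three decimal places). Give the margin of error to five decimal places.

Sample proportion p̂ = 110/389 = 0.28278.
Standard error of p̂: √(0.202814/389) = √0.000521372 = 0.022834.
For 99% confidence, z* = 2.576.
ME = 2.576·0.022834 = 0.05882.

ME = 0.05882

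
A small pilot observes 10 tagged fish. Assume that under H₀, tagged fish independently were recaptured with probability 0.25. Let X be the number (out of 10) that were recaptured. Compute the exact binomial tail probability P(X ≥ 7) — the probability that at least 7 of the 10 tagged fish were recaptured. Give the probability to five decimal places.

X ~ Binomial(n=10, p=0.25).
P(X ≥ 7) = C(10,7)·0.25^7·0.75^3 + C(10,8)·0.25^8·0.75^2 + C(10,9)·0.25^9·0.75^1 + C(10,10)·0.25^10·0.75^0.
= 0.003090 + 0.000386 + 0.000029 + 0.000001 = 0.00351.

P = 0.00351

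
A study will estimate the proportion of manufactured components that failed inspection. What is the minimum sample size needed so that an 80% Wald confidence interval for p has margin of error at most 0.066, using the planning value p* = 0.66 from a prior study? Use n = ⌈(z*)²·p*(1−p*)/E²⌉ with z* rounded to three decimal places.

z* = 1.282 at the 80% level.
p*(1−p*) = 0.2244.
(z*)²·p*(1−p*)/E² = 1.643524·0.2244/0.004356 = 84.666.
Rounding up, n = 85.

n = 85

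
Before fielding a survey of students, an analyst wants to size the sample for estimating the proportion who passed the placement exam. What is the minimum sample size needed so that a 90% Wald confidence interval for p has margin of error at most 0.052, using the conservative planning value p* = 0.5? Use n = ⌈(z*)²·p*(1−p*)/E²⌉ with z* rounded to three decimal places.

n = 251

For 90% confidence, z* = 1.645.
p*(1−p*) = 0.50·0.50 = 0.2500.
(z*)²·p*(1−p*)/E² = 2.706025·0.2500/0.002704 = 250.187.
Rounding up, n = 251.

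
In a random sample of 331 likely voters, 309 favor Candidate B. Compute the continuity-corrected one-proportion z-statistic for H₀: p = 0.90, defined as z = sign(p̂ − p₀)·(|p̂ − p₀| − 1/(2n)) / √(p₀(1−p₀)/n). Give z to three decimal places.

z = 1.942

With x = 309 successes in n = 331, p̂ = 0.93353. p̂ − p₀ = 0.033535.
Continuity correction 1/(2n) = 1/662 = 0.001511.
Corrected numerator: |0.033535| − 0.001511 = 0.032024.
Null standard error: √(0.90·0.10/331) = √0.000271903 = 0.016489.
z = +0.032024/0.016489 = 1.942.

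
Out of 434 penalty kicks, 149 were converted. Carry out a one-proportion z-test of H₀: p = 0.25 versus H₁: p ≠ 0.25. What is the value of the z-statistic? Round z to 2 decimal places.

The sample proportion is 149/434 = 0.34332.
Null standard error: √(0.25·0.75/434) = √0.000432028 = 0.020785.
z = (p̂ − p₀)/SE = (0.34332 − 0.25)/0.020785 = 4.49.

z = 4.49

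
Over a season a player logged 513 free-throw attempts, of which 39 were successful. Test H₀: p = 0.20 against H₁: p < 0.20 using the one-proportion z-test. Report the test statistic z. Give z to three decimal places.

z = -7.020

Sample proportion p̂ = 39/513 = 0.07602.
SE₀ = √(0.20·0.80/513) = 0.017660.
z = (p̂ − p₀)/SE = (0.07602 − 0.20)/0.017660 = -7.020.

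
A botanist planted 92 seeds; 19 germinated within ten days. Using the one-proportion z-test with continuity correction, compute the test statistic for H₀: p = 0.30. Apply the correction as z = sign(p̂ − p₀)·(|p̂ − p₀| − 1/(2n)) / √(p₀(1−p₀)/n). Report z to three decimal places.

z = -1.843

Sample proportion p̂ = 19/92 = 0.20652. p̂ − p₀ = -0.093478.
Continuity correction 1/(2n) = 1/184 = 0.005435.
Corrected numerator: |-0.093478| − 0.005435 = 0.088043.
Under H₀, SE = √(p₀(1−p₀)/n) = √(0.30·0.70/92) = √0.002282609 = 0.047777.
z = −0.088043/0.047777 = -1.843.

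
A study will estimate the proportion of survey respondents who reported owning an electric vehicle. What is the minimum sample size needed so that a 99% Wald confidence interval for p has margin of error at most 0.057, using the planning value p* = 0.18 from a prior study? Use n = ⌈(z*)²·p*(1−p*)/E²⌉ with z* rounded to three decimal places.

The 99% critical value is z* = 2.576.
p*(1−p*) = 0.1476.
(z*)²·p*(1−p*)/E² = 6.635776·0.1476/0.003249 = 301.459.
Rounding up, n = 302.

n = 302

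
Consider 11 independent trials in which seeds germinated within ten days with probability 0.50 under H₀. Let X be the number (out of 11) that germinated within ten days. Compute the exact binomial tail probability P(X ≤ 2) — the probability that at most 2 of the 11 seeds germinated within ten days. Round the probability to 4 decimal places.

X is binomial with n = 11 and p = 0.50.
P(X ≤ 2) = C(11,0)·0.50^0·0.50^11 + C(11,1)·0.50^1·0.50^10 + C(11,2)·0.50^2·0.50^9.
= 0.000488 + 0.005371 + 0.026855 = 0.0327.

P = 0.0327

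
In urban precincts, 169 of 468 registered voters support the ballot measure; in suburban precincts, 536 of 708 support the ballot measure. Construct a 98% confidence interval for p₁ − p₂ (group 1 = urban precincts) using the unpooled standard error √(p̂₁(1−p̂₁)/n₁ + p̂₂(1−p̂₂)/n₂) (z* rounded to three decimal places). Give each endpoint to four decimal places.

(-0.4598, -0.3321)

p̂₁ = 0.36111, p̂₂ = 0.75706, so the observed difference is -0.39595.
SE = √(0.000492970 + 0.000259773) = √0.000752743 = 0.027436.
The 98% critical value is z* = 2.326. Margin = 2.326·0.027436 = 0.06382.
CI: -0.39595 ± 0.06382 = (-0.4598, -0.3321).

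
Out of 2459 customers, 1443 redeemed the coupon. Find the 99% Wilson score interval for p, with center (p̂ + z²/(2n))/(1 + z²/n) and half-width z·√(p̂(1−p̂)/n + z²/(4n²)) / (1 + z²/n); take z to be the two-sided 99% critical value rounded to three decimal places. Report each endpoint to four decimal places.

p̂ = 1443/2459 = 0.58682; z = 2.576, so z² = 6.635776.
Denominator 1 + z²/n = 1 + 6.635776/2459 = 1.002699.
Adjusted center: (0.58682 + z²/(2n))/1.002699 = 0.58659.
Radicand: p̂(1−p̂)/n + z²/(4n²) = 0.000098602 + 0.000000274 = 0.000098876.
Half-width = 2.576·√0.000098876/1.002699 = 0.02555.
Interval: 0.58659 ± 0.02555 → (0.5610, 0.6121).

(0.5610, 0.6121)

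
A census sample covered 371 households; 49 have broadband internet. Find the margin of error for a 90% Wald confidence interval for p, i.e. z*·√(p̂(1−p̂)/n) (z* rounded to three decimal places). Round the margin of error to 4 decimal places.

ME = 0.0289

Sample proportion p̂ = 49/371 = 0.13208.
SE(p̂) = √(0.13208·0.86792/371) = 0.017578.
z* = 1.645 at the 90% level.
So ME = 0.0289.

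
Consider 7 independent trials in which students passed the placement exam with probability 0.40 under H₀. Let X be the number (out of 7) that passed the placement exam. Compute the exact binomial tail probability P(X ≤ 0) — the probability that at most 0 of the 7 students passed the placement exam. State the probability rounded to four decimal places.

P = 0.0280

X ~ Binomial(n=7, p=0.40).
P(X ≤ 0) = C(7,0)·0.40^0·0.60^7.
= 0.027994 = 0.0280.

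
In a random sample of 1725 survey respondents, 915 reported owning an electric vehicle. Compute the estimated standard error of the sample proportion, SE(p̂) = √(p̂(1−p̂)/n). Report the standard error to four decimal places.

SE = 0.0120

The sample proportion is 915/1725 = 0.53043.
p̂(1−p̂) = 0.53043·0.46957 = 0.249074.
Dividing by n and taking the root: √0.000144391 = 0.0120.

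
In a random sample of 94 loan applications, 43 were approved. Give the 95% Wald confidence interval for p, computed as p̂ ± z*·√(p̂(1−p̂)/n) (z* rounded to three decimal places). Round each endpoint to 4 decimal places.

Sample proportion p̂ = 43/94 = 0.45745.
SE(p̂) = √(0.45745·0.54255/94) = 0.051384.
z* = 1.960 at the 95% level.
Margin = 1.960·0.051384 = 0.10071.
CI: 0.45745 ± 0.10071 = (0.3567, 0.5582).

(0.3567, 0.5582)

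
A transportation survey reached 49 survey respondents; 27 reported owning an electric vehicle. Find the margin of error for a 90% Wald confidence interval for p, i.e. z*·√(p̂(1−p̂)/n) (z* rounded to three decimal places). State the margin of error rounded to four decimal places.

ME = 0.1169

p̂ = 27/49 = 0.55102.
SE = √(p̂(1−p̂)/n) = √(0.247397/49) = 0.071056.
The 90% critical value is z* = 1.645.
ME = 1.645·0.071056 = 0.1169.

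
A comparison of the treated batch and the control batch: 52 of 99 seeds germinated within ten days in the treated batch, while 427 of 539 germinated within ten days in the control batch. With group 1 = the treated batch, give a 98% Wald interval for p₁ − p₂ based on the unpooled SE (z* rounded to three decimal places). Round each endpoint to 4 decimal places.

p̂₁ = 0.52525, p̂₂ = 0.79221, so the observed difference is -0.26696.
Unpooled SE = √(p̂₁(1−p̂₁)/n₁ + p̂₂(1−p̂₂)/n₂) = √(0.002518811 + 0.000305407) = 0.053143.
For 98% confidence, z* = 2.326. Margin of error = 0.12361.
CI: -0.26696 ± 0.12361 = (-0.3906, -0.1433).

(-0.3906, -0.1433)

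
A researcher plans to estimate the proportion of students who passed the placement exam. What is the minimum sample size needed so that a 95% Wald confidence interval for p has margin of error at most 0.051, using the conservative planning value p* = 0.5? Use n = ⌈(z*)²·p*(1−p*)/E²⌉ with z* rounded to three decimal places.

n = 370

z* = 1.960 at the 95% level.
p*(1−p*) = 0.50·0.50 = 0.2500.
Required n before rounding: 3.841600 × 0.2500 / 0.051² = 369.243.
Rounding up, n = 370.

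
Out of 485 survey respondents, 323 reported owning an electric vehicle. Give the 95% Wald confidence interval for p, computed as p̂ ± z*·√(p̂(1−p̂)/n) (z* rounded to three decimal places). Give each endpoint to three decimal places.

(0.624, 0.708)

The sample proportion is 323/485 = 0.66598.
SE = √(p̂(1−p̂)/n) = √(0.222451/485) = 0.021416.
The 95% critical value is z* = 1.960.
Margin = 1.960·0.021416 = 0.04198.
CI: 0.66598 ± 0.04198 = (0.624, 0.708).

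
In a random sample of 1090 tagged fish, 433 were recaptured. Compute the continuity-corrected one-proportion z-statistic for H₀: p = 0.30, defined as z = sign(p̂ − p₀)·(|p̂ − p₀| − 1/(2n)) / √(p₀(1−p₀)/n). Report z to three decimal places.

z = 6.973

p̂ = 433/1090 = 0.39725. p̂ − p₀ = 0.097248.
1/(2n) = 0.000459.
Corrected numerator: |0.097248| − 0.000459 = 0.096789.
Under H₀, SE = √(p₀(1−p₀)/n) = √(0.30·0.70/1090) = √0.000192661 = 0.013880.
z = (+)0.096789/0.013880 = 6.973.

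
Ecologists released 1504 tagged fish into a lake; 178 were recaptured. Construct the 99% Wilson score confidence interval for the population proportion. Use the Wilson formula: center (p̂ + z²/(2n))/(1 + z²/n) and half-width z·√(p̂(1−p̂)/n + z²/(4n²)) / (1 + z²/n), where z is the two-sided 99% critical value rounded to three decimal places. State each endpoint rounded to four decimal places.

(0.0986, 0.1415)

Here p̂ = 178/1504 = 0.11835 and z = 2.576 (z² = 6.635776).
Denominator 1 + z²/n = 1 + 6.635776/1504 = 1.004412.
Center = (0.11835 + 0.002206)/1.004412 = 0.12003.
Radicand: p̂(1−p̂)/n + z²/(4n²) = 0.000069378 + 0.000000733 = 0.000070111.
Half-width = 2.576·√0.000070111/1.004412 = 0.02147.
CI: 0.12003 ± 0.02147 = (0.0986, 0.1415).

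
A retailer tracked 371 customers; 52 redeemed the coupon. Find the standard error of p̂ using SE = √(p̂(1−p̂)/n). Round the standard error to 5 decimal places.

The sample proportion is 52/371 = 0.14016.
p̂(1−p̂) = 0.120515.
Dividing by n and taking the root: √0.000324838 = 0.01802.

SE = 0.01802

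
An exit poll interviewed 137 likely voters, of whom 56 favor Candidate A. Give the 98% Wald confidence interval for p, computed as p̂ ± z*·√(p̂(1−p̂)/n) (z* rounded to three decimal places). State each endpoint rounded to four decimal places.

(0.3111, 0.5065)

p̂ = 56/137 = 0.40876.
SE(p̂) = √(0.40876·0.59124/137) = 0.042001.
For 98% confidence, z* = 2.326.
Margin of error: 2.326 × 0.042001 = 0.09769.
Interval: 0.40876 ± 0.09769 → (0.3111, 0.5065).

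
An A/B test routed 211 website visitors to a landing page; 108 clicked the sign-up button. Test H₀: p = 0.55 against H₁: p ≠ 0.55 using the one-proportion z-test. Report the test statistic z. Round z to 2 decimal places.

The sample proportion is 108/211 = 0.51185.
Under H₀, SE = √(p₀(1−p₀)/n) = √(0.55·0.45/211) = √0.001172986 = 0.034249.
z = (p̂ − p₀)/SE = (0.51185 − 0.55)/0.034249 = -1.11.

z = -1.11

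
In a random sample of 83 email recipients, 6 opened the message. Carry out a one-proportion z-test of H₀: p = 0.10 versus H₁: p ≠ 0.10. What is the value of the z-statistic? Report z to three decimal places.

z = -0.842

Sample proportion p̂ = 6/83 = 0.07229.
Under H₀, SE = √(p₀(1−p₀)/n) = √(0.10·0.90/83) = √0.001084337 = 0.032929.
z = (0.07229 − 0.10)/0.032929 = -0.02771/0.032929 = -0.842.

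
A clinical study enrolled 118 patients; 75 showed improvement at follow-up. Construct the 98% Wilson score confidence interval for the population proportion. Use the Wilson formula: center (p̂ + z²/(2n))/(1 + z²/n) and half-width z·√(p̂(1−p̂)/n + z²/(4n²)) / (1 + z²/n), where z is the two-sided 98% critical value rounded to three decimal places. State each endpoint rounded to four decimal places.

Here p̂ = 75/118 = 0.63559 and z = 2.326 (z² = 5.410276).
1 + z²/n = 1.045850.
Adjusted center: (0.63559 + z²/(2n))/1.045850 = 0.62965.
Radicand: p̂(1−p̂)/n + z²/(4n²) = 0.001962835 + 0.000097139 = 0.002059974.
Half-width = 2.326·√0.002059974/1.045850 = 0.10094.
Interval: 0.62965 ± 0.10094 → (0.5287, 0.7306).

(0.5287, 0.7306)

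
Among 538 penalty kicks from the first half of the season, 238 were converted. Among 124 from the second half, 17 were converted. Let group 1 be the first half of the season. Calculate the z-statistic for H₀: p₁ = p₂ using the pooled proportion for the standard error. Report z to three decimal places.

z = 6.297

p̂₁ = 238/538 = 0.44238, p̂₂ = 17/124 = 0.13710.
Pooled p̂ = (238+17)/(538+124) = 255/662 = 0.38520.
SE = √[p̂(1−p̂)(1/n₁+1/n₂)] = √[0.38520·0.61480·(1/538+1/124)] ≈ 0.048477.
z = 0.30528/0.048477 = 6.297.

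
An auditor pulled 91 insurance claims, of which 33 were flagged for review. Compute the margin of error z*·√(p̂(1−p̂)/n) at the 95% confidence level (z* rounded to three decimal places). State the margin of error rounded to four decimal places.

The sample proportion is 33/91 = 0.36264.
Standard error of p̂: √(0.231132/91) = √0.002539907 = 0.050397.
The 95% critical value is z* = 1.960.
Margin of error = z*·SE = 1.960 × 0.050397 = 0.0988.

ME = 0.0988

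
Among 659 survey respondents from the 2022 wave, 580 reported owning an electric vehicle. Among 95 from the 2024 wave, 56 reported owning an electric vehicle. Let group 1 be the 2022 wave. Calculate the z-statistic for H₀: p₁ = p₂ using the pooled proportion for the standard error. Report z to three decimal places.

Sample proportions: p̂₁ = 580/659 = 0.88012 and p̂₂ = 56/95 = 0.58947.
Pooling: p̂ = 636/754 = 0.84350.
SE = √[p̂(1−p̂)(1/n₁+1/n₂)] = √[0.84350·0.15650·(1/659+1/95)] ≈ 0.039873.
z = (p̂₁ − p̂₂)/SE = (0.88012 − 0.58947)/0.039873 = 0.29065/0.039873 = 7.289.

z = 7.289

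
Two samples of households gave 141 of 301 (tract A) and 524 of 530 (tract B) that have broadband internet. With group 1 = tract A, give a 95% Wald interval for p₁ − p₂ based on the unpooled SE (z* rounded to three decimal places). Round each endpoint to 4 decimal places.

p̂₁ = 0.46844, p̂₂ = 0.98868, so the observed difference is -0.52024.
SE = √(0.000827255 + 0.000021118) = √0.000848373 = 0.029127.
For 95% confidence, z* = 1.960. Margin of error = 0.05709.
So the interval runs from -0.5773 to -0.4632.

(-0.5773, -0.4632)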